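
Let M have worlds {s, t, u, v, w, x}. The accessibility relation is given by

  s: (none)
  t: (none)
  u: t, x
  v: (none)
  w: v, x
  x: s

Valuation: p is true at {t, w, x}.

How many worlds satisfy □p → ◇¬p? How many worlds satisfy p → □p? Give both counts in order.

2 and 4

For □p → ◇¬p:
s: □p is T, ◇¬p is F. ✗
t: □p is T, ◇¬p is F. ✗
u: □p is T, ◇¬p is F. ✗
v: □p is T, ◇¬p is F. ✗
w: □p is F, ◇¬p is T. ✓
x: □p is F, ◇¬p is T. ✓
— 2 worlds.
For p → □p:
s: p is F, □p is T. ✓
t: p is T, □p is T. ✓
u: p is F, □p is T. ✓
v: p is F, □p is T. ✓
w: p is T, □p is F. ✗
x: p is T, □p is F. ✗
— 4 worlds.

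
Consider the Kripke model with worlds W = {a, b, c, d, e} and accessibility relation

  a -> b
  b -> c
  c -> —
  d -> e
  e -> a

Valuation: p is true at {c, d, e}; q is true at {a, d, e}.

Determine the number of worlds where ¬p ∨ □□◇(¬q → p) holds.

a: ¬p is T, □□◇(¬q → p) is F. ✓
b: ¬p is T, □□◇(¬q → p) is T. ✓
c: ¬p is F, □□◇(¬q → p) is T. ✓
d: ¬p is F, □□◇(¬q → p) is F. ✗
e: ¬p is F, □□◇(¬q → p) is T. ✓
Satisfying worlds: {a, b, c, e}.

4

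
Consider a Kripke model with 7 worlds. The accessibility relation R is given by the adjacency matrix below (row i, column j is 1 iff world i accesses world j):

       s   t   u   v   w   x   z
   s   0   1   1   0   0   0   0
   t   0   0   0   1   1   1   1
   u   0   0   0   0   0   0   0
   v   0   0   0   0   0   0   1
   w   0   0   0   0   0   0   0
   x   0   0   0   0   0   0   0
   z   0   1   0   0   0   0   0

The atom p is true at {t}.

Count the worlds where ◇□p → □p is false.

s: ◇□p is T, □p is F. ✗
t: ◇□p is T, □p is F. ✗
u: ◇□p is F, □p is T. ✓
v: ◇□p is T, □p is F. ✗
w: ◇□p is F, □p is T. ✓
x: ◇□p is F, □p is T. ✓
z: ◇□p is F, □p is T. ✓
Satisfying worlds: {u, w, x, z}.
So ◇□p → □p fails at the other 3 worlds.

3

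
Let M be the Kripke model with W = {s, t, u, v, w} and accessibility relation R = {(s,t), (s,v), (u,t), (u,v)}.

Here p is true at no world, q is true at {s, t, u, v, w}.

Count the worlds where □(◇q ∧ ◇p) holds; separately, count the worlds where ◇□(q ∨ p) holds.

3 and 2

For □(◇q ∧ ◇p):
s: successors {t, v}; ◇q ∧ ◇p there: t:F, v:F. ✗
t: no successors, so □(◇q ∧ ◇p) holds vacuously. ✓
u: successors {t, v}; ◇q ∧ ◇p there: t:F, v:F. ✗
v: no successors, so □(◇q ∧ ◇p) holds vacuously. ✓
w: no successors, so □(◇q ∧ ◇p) holds vacuously. ✓
— 3 worlds.
For ◇□(q ∨ p):
s: successors {t, v}; □(q ∨ p) there: t:T, v:T. ✓
t: no successors, so ◇□(q ∨ p) fails. ✗
u: successors {t, v}; □(q ∨ p) there: t:T, v:T. ✓
v: no successors, so ◇□(q ∨ p) fails. ✗
w: no successors, so ◇□(q ∨ p) fails. ✗
— 2 worlds.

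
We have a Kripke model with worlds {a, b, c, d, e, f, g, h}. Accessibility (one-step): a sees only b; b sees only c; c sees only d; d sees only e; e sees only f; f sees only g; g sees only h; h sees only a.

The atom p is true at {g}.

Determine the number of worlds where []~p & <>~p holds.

7

a: []~p is T, <>~p is T. ✓
b: []~p is T, <>~p is T. ✓
c: []~p is T, <>~p is T. ✓
d: []~p is T, <>~p is T. ✓
e: []~p is T, <>~p is T. ✓
f: []~p is F, <>~p is F. ✗
g: []~p is T, <>~p is T. ✓
h: []~p is T, <>~p is T. ✓
Satisfying worlds: {a, b, c, d, e, g, h}.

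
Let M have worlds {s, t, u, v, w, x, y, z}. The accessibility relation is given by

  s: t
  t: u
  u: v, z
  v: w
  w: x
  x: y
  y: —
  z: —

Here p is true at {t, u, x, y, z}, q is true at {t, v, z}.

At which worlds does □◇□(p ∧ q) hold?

s: successors {t}; ◇□(p ∧ q) there: t:F. ✗
t: successors {u}; ◇□(p ∧ q) there: u:T. ✓
u: successors {v, z}; ◇□(p ∧ q) there: v:F, z:F. ✗
v: successors {w}; ◇□(p ∧ q) there: w:F. ✗
w: successors {x}; ◇□(p ∧ q) there: x:T. ✓
x: successors {y}; ◇□(p ∧ q) there: y:F. ✗
y: no successors, so □◇□(p ∧ q) holds vacuously. ✓
z: no successors, so □◇□(p ∧ q) holds vacuously. ✓

{t, w, y, z}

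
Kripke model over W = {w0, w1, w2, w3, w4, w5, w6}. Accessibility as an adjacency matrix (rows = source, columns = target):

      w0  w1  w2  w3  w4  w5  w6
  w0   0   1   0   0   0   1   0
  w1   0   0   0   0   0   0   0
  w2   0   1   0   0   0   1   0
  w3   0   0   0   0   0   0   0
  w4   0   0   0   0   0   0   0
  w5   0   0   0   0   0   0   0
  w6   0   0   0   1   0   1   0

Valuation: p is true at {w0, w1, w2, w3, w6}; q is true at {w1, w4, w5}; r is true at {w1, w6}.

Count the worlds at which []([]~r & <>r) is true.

w0: successors {w1, w5}; []~r & <>r there: w1:F, w5:F. ✗
w1: no successors, so []([]~r & <>r) holds vacuously. ✓
w2: successors {w1, w5}; []~r & <>r there: w1:F, w5:F. ✗
w3: no successors, so []([]~r & <>r) holds vacuously. ✓
w4: no successors, so []([]~r & <>r) holds vacuously. ✓
w5: no successors, so []([]~r & <>r) holds vacuously. ✓
w6: successors {w3, w5}; []~r & <>r there: w3:F, w5:F. ✗
Satisfying worlds: {w1, w3, w4, w5}.

4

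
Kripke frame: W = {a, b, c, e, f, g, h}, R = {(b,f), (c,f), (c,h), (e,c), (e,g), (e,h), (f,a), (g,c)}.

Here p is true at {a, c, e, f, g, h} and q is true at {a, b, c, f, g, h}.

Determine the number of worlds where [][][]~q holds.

a: no successors, so [][][]~q holds vacuously. ✓
b: successors {f}; [][]~q there: f:T. ✓
c: successors {f, h}; [][]~q there: f:T, h:T. ✓
e: successors {c, g, h}; [][]~q there: c:F, g:F, h:T. ✗
f: successors {a}; [][]~q there: a:T. ✓
g: successors {c}; [][]~q there: c:F. ✗
h: no successors, so [][][]~q holds vacuously. ✓
Satisfying worlds: {a, b, c, f, h}.

5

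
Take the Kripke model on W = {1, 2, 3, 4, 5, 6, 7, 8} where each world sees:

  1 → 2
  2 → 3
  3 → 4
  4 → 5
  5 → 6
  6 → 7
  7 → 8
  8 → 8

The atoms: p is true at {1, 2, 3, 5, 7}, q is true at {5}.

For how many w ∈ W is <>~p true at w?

1: successors {2}; ~p there: 2:F. ✗
2: successors {3}; ~p there: 3:F. ✗
3: successors {4}; ~p there: 4:T. ✓
4: successors {5}; ~p there: 5:F. ✗
5: successors {6}; ~p there: 6:T. ✓
6: successors {7}; ~p there: 7:F. ✗
7: successors {8}; ~p there: 8:T. ✓
8: successors {8}; ~p there: 8:T. ✓
Satisfying worlds: {3, 5, 7, 8}.

4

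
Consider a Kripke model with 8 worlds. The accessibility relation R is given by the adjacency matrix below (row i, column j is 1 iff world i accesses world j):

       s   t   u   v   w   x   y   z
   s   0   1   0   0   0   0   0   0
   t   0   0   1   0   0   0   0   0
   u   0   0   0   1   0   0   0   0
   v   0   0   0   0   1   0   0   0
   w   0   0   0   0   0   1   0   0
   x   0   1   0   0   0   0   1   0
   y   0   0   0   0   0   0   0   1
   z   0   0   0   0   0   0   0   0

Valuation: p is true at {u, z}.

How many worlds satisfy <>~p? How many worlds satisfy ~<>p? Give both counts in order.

For <>~p:
s: successors {t}; ~p there: t:T. ✓
t: successors {u}; ~p there: u:F. ✗
u: successors {v}; ~p there: v:T. ✓
v: successors {w}; ~p there: w:T. ✓
w: successors {x}; ~p there: x:T. ✓
x: successors {t, y}; ~p there: t:T, y:T. ✓
y: successors {z}; ~p there: z:F. ✗
z: no successors, so <>~p fails. ✗
— 5 worlds.
For ~<>p:
s: <>p is F. ✓
t: <>p is T. ✗
u: <>p is F. ✓
v: <>p is F. ✓
w: <>p is F. ✓
x: <>p is F. ✓
y: <>p is T. ✗
z: <>p is F. ✓
— 6 worlds.

5 and 6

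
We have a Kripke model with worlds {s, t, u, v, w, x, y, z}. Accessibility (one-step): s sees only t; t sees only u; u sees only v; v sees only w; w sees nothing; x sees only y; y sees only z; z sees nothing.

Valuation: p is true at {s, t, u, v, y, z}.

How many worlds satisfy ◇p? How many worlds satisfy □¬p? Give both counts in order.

5 and 3

For ◇p:
s: successors {t}; p there: t:T. ✓
t: successors {u}; p there: u:T. ✓
u: successors {v}; p there: v:T. ✓
v: successors {w}; p there: w:F. ✗
w: no successors, so ◇p fails. ✗
x: successors {y}; p there: y:T. ✓
y: successors {z}; p there: z:T. ✓
z: no successors, so ◇p fails. ✗
— 5 worlds.
For □¬p:
s: successors {t}; ¬p there: t:F. ✗
t: successors {u}; ¬p there: u:F. ✗
u: successors {v}; ¬p there: v:F. ✗
v: successors {w}; ¬p there: w:T. ✓
w: no successors, so □¬p holds vacuously. ✓
x: successors {y}; ¬p there: y:F. ✗
y: successors {z}; ¬p there: z:F. ✗
z: no successors, so □¬p holds vacuously. ✓
— 3 worlds.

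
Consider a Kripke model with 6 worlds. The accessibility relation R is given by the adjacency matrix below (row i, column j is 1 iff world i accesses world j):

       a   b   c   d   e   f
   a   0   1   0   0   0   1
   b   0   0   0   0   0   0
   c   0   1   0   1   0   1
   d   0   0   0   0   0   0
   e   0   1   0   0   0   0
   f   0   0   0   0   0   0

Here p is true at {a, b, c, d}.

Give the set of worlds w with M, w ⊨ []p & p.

a: []p is F, p is T. ✗
b: []p is T, p is T. ✓
c: []p is F, p is T. ✗
d: []p is T, p is T. ✓
e: []p is T, p is F. ✗
f: []p is T, p is F. ✗

{b, d}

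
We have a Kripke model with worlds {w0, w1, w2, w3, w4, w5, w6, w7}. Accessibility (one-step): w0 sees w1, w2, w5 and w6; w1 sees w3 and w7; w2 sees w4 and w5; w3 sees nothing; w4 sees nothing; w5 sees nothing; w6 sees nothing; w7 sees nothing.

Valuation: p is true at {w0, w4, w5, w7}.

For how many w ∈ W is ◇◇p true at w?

w0: successors {w1, w2, w5, w6}; ◇p there: w1:T, w2:T, w5:F, w6:F. ✓
w1: successors {w3, w7}; ◇p there: w3:F, w7:F. ✗
w2: successors {w4, w5}; ◇p there: w4:F, w5:F. ✗
w3: no successors, so ◇◇p fails. ✗
w4: no successors, so ◇◇p fails. ✗
w5: no successors, so ◇◇p fails. ✗
w6: no successors, so ◇◇p fails. ✗
w7: no successors, so ◇◇p fails. ✗
Satisfying worlds: {w0}.

1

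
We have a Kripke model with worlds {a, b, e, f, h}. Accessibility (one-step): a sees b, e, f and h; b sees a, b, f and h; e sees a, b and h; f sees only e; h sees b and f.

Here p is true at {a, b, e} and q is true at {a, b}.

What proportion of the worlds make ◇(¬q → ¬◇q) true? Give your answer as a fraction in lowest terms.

a: successors {b, e, f, h}; ¬q → ¬◇q there: b:T, e:F, f:T, h:F. ✓
b: successors {a, b, f, h}; ¬q → ¬◇q there: a:T, b:T, f:T, h:F. ✓
e: successors {a, b, h}; ¬q → ¬◇q there: a:T, b:T, h:F. ✓
f: successors {e}; ¬q → ¬◇q there: e:F. ✗
h: successors {b, f}; ¬q → ¬◇q there: b:T, f:T. ✓
That's 4 of 5 worlds, so 4/5.

4/5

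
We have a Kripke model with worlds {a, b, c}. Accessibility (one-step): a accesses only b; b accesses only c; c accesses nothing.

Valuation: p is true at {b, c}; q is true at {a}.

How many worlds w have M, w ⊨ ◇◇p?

1

a: successors {b}; ◇p there: b:T. ✓
b: successors {c}; ◇p there: c:F. ✗
c: no successors, so ◇◇p fails. ✗
Satisfying worlds: {a}.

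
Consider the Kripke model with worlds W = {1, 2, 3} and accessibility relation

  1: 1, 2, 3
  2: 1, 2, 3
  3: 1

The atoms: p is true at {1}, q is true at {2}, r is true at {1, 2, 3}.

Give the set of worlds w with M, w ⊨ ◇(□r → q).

1: successors {1, 2, 3}; □r → q there: 1:F, 2:T, 3:F. ✓
2: successors {1, 2, 3}; □r → q there: 1:F, 2:T, 3:F. ✓
3: successors {1}; □r → q there: 1:F. ✗

{1, 2}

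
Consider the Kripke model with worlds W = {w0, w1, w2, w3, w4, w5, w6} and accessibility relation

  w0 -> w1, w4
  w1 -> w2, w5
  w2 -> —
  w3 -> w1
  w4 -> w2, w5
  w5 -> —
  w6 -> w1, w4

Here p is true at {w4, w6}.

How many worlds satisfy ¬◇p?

w0: ◇p is T. ✗
w1: ◇p is F. ✓
w2: ◇p is F. ✓
w3: ◇p is F. ✓
w4: ◇p is F. ✓
w5: ◇p is F. ✓
w6: ◇p is T. ✗
Satisfying worlds: {w1, w2, w3, w4, w5}.

5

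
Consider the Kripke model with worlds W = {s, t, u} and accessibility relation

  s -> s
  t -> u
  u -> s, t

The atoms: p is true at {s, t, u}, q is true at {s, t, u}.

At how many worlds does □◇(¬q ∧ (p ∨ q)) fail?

3

s: successors {s}; ◇(¬q ∧ (p ∨ q)) there: s:F. ✗
t: successors {u}; ◇(¬q ∧ (p ∨ q)) there: u:F. ✗
u: successors {s, t}; ◇(¬q ∧ (p ∨ q)) there: s:F, t:F. ✗
Satisfying worlds: ∅.
So □◇(¬q ∧ (p ∨ q)) fails at the other 3 worlds.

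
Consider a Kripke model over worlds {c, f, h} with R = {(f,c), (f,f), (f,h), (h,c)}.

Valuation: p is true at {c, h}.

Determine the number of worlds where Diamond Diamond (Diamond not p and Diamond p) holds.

c: no successors, so Diamond Diamond (Diamond not p and Diamond p) fails. ✗
f: successors {c, f, h}; Diamond (Diamond not p and Diamond p) there: c:F, f:T, h:F. ✓
h: successors {c}; Diamond (Diamond not p and Diamond p) there: c:F. ✗
Satisfying worlds: {f}.

1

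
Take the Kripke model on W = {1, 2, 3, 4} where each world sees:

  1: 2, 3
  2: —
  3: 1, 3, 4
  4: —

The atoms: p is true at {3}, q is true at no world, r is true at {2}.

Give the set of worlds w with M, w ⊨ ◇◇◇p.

1: successors {2, 3}; ◇◇p there: 2:F, 3:T. ✓
2: no successors, so ◇◇◇p fails. ✗
3: successors {1, 3, 4}; ◇◇p there: 1:T, 3:T, 4:F. ✓
4: no successors, so ◇◇◇p fails. ✗

{1, 3}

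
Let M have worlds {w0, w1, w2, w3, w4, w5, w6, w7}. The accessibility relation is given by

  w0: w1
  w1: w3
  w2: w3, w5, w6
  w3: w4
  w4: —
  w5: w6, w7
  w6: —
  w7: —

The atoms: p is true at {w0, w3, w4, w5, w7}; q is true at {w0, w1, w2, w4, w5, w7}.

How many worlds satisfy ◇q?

4

w0: successors {w1}; q there: w1:T. ✓
w1: successors {w3}; q there: w3:F. ✗
w2: successors {w3, w5, w6}; q there: w3:F, w5:T, w6:F. ✓
w3: successors {w4}; q there: w4:T. ✓
w4: no successors, so ◇q fails. ✗
w5: successors {w6, w7}; q there: w6:F, w7:T. ✓
w6: no successors, so ◇q fails. ✗
w7: no successors, so ◇q fails. ✗
Satisfying worlds: {w0, w2, w3, w5}.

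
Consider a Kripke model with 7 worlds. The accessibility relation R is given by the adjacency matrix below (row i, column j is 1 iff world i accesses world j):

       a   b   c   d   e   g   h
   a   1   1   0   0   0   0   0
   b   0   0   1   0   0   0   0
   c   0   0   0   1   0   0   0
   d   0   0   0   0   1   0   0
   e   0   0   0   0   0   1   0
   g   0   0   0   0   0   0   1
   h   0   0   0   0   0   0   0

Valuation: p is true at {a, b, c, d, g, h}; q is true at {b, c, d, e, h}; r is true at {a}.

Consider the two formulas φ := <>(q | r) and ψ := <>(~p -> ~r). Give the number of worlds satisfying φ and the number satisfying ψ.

5 and 6

For <>(q | r):
a: successors {a, b}; q | r there: a:T, b:T. ✓
b: successors {c}; q | r there: c:T. ✓
c: successors {d}; q | r there: d:T. ✓
d: successors {e}; q | r there: e:T. ✓
e: successors {g}; q | r there: g:F. ✗
g: successors {h}; q | r there: h:T. ✓
h: no successors, so <>(q | r) fails. ✗
— 5 worlds.
For <>(~p -> ~r):
a: successors {a, b}; ~p -> ~r there: a:T, b:T. ✓
b: successors {c}; ~p -> ~r there: c:T. ✓
c: successors {d}; ~p -> ~r there: d:T. ✓
d: successors {e}; ~p -> ~r there: e:T. ✓
e: successors {g}; ~p -> ~r there: g:T. ✓
g: successors {h}; ~p -> ~r there: h:T. ✓
h: no successors, so <>(~p -> ~r) fails. ✗
— 6 worlds.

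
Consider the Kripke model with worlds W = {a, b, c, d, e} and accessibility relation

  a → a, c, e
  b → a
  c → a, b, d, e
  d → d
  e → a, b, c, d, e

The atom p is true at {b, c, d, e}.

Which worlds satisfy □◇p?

{a, b, d}

a: successors {a, c, e}; ◇p there: a:T, c:T, e:T. ✓
b: successors {a}; ◇p there: a:T. ✓
c: successors {a, b, d, e}; ◇p there: a:T, b:F, d:T, e:T. ✗
d: successors {d}; ◇p there: d:T. ✓
e: successors {a, b, c, d, e}; ◇p there: a:T, b:F, c:T, d:T, e:T. ✗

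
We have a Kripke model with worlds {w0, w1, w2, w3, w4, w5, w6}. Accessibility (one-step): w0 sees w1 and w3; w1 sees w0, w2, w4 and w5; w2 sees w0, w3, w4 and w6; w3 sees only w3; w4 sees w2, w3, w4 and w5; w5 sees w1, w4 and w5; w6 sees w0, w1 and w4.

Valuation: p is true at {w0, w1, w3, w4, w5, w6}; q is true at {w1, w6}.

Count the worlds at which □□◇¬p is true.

0

w0: successors {w1, w3}; □◇¬p there: w1:F, w3:F. ✗
w1: successors {w0, w2, w4, w5}; □◇¬p there: w0:F, w2:F, w4:F, w5:F. ✗
w2: successors {w0, w3, w4, w6}; □◇¬p there: w0:F, w3:F, w4:F, w6:F. ✗
w3: successors {w3}; □◇¬p there: w3:F. ✗
w4: successors {w2, w3, w4, w5}; □◇¬p there: w2:F, w3:F, w4:F, w5:F. ✗
w5: successors {w1, w4, w5}; □◇¬p there: w1:F, w4:F, w5:F. ✗
w6: successors {w0, w1, w4}; □◇¬p there: w0:F, w1:F, w4:F. ✗
Satisfying worlds: ∅.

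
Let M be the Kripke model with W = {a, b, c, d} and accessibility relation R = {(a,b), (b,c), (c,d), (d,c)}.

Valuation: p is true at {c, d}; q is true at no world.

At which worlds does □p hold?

a: successors {b}; p there: b:F. ✗
b: successors {c}; p there: c:T. ✓
c: successors {d}; p there: d:T. ✓
d: successors {c}; p there: c:T. ✓

{b, c, d}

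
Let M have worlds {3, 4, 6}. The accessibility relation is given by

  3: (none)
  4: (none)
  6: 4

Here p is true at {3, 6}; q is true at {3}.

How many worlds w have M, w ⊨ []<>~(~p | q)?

2

3: no successors, so []<>~(~p | q) holds vacuously. ✓
4: no successors, so []<>~(~p | q) holds vacuously. ✓
6: successors {4}; <>~(~p | q) there: 4:F. ✗
Satisfying worlds: {3, 4}.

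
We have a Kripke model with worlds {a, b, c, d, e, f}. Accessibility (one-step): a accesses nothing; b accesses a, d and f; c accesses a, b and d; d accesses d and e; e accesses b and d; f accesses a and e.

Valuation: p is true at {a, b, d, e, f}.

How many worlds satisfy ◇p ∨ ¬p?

a: ◇p is F, ¬p is F. ✗
b: ◇p is T, ¬p is F. ✓
c: ◇p is T, ¬p is T. ✓
d: ◇p is T, ¬p is F. ✓
e: ◇p is T, ¬p is F. ✓
f: ◇p is T, ¬p is F. ✓
Satisfying worlds: {b, c, d, e, f}.

5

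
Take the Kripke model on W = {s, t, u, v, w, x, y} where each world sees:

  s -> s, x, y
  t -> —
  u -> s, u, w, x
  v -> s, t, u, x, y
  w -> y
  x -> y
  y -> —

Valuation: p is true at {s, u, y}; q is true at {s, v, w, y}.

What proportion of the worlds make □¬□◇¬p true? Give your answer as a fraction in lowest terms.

3/7

s: successors {s, x, y}; ¬□◇¬p there: s:T, x:T, y:F. ✗
t: no successors, so □¬□◇¬p holds vacuously. ✓
u: successors {s, u, w, x}; ¬□◇¬p there: s:T, u:T, w:T, x:T. ✓
v: successors {s, t, u, x, y}; ¬□◇¬p there: s:T, t:F, u:T, x:T, y:F. ✗
w: successors {y}; ¬□◇¬p there: y:F. ✗
x: successors {y}; ¬□◇¬p there: y:F. ✗
y: no successors, so □¬□◇¬p holds vacuously. ✓
That's 3 of 7 worlds, so 3/7.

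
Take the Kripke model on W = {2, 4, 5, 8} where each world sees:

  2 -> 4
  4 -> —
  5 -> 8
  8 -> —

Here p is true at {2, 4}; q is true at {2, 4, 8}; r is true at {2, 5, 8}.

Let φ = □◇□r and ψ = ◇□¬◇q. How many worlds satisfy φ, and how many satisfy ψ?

For □◇□r:
2: successors {4}; ◇□r there: 4:F. ✗
4: no successors, so □◇□r holds vacuously. ✓
5: successors {8}; ◇□r there: 8:F. ✗
8: no successors, so □◇□r holds vacuously. ✓
— 2 worlds.
For ◇□¬◇q:
2: successors {4}; □¬◇q there: 4:T. ✓
4: no successors, so ◇□¬◇q fails. ✗
5: successors {8}; □¬◇q there: 8:T. ✓
8: no successors, so ◇□¬◇q fails. ✗
— 2 worlds.

2 and 2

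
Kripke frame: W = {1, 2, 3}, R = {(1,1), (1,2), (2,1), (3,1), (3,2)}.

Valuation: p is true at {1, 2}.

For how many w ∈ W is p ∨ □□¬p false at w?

1: p is T, □□¬p is F. ✓
2: p is T, □□¬p is F. ✓
3: p is F, □□¬p is F. ✗
Satisfying worlds: {1, 2}.
So p ∨ □□¬p fails at the other 1 world.

1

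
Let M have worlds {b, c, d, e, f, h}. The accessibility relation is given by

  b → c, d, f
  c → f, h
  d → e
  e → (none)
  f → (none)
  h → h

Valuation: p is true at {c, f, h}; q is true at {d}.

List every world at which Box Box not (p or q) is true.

{d, e, f}

b: successors {c, d, f}; Box not (p or q) there: c:F, d:T, f:T. ✗
c: successors {f, h}; Box not (p or q) there: f:T, h:F. ✗
d: successors {e}; Box not (p or q) there: e:T. ✓
e: no successors, so Box Box not (p or q) holds vacuously. ✓
f: no successors, so Box Box not (p or q) holds vacuously. ✓
h: successors {h}; Box not (p or q) there: h:F. ✗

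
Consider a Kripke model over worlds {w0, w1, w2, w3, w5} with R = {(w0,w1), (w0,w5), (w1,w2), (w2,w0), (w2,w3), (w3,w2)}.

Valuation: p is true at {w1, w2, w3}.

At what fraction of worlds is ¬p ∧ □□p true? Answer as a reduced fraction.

w0: ¬p is T, □□p is T. ✓
w1: ¬p is F, □□p is F. ✗
w2: ¬p is F, □□p is F. ✗
w3: ¬p is F, □□p is F. ✗
w5: ¬p is T, □□p is T. ✓
That's 2 of 5 worlds, so 2/5.

2/5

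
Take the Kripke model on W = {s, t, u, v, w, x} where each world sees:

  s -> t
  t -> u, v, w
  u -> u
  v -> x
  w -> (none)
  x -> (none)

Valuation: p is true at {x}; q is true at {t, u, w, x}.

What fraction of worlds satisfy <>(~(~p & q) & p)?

s: successors {t}; ~(~p & q) & p there: t:F. ✗
t: successors {u, v, w}; ~(~p & q) & p there: u:F, v:F, w:F. ✗
u: successors {u}; ~(~p & q) & p there: u:F. ✗
v: successors {x}; ~(~p & q) & p there: x:T. ✓
w: no successors, so <>(~(~p & q) & p) fails. ✗
x: no successors, so <>(~(~p & q) & p) fails. ✗
That's 1 of 6 worlds, so 1/6.

1/6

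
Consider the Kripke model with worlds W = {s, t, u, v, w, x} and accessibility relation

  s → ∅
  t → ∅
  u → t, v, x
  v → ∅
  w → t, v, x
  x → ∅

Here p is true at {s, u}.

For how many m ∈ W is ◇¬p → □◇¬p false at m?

s: ◇¬p is F, □◇¬p is T. ✓
t: ◇¬p is F, □◇¬p is T. ✓
u: ◇¬p is T, □◇¬p is F. ✗
v: ◇¬p is F, □◇¬p is T. ✓
w: ◇¬p is T, □◇¬p is F. ✗
x: ◇¬p is F, □◇¬p is T. ✓
Satisfying worlds: {s, t, v, x}.
So ◇¬p → □◇¬p fails at the other 2 worlds.

2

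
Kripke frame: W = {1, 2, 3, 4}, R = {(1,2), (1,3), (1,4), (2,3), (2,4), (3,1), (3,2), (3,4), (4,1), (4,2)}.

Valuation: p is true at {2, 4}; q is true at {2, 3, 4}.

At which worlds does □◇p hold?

1: successors {2, 3, 4}; ◇p there: 2:T, 3:T, 4:T. ✓
2: successors {3, 4}; ◇p there: 3:T, 4:T. ✓
3: successors {1, 2, 4}; ◇p there: 1:T, 2:T, 4:T. ✓
4: successors {1, 2}; ◇p there: 1:T, 2:T. ✓

{1, 2, 3, 4}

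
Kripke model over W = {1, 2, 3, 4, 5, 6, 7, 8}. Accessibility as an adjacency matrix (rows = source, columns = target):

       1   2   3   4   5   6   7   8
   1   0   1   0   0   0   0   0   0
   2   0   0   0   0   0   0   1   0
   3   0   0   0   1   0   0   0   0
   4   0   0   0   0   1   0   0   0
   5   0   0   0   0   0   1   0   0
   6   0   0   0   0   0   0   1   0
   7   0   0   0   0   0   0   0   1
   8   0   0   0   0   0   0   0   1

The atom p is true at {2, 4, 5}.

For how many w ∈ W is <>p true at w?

3

1: successors {2}; p there: 2:T. ✓
2: successors {7}; p there: 7:F. ✗
3: successors {4}; p there: 4:T. ✓
4: successors {5}; p there: 5:T. ✓
5: successors {6}; p there: 6:F. ✗
6: successors {7}; p there: 7:F. ✗
7: successors {8}; p there: 8:F. ✗
8: successors {8}; p there: 8:F. ✗
Satisfying worlds: {1, 3, 4}.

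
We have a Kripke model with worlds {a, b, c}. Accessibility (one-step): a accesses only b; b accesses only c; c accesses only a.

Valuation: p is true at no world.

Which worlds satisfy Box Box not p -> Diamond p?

∅

a: Box Box not p is T, Diamond p is F. ✗
b: Box Box not p is T, Diamond p is F. ✗
c: Box Box not p is T, Diamond p is F. ✗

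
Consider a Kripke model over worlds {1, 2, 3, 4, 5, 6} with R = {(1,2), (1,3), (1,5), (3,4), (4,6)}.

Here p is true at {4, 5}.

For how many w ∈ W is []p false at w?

1: successors {2, 3, 5}; p there: 2:F, 3:F, 5:T. ✗
2: no successors, so []p holds vacuously. ✓
3: successors {4}; p there: 4:T. ✓
4: successors {6}; p there: 6:F. ✗
5: no successors, so []p holds vacuously. ✓
6: no successors, so []p holds vacuously. ✓
Satisfying worlds: {2, 3, 5, 6}.
So []p fails at the other 2 worlds.

2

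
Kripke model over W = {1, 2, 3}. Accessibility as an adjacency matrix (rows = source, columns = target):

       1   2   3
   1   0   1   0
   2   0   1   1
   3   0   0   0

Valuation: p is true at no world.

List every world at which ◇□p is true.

1: successors {2}; □p there: 2:F. ✗
2: successors {2, 3}; □p there: 2:F, 3:T. ✓
3: no successors, so ◇□p fails. ✗

{2}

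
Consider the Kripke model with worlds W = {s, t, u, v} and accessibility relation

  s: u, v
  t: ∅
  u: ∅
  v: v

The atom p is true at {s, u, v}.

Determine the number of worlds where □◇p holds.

s: successors {u, v}; ◇p there: u:F, v:T. ✗
t: no successors, so □◇p holds vacuously. ✓
u: no successors, so □◇p holds vacuously. ✓
v: successors {v}; ◇p there: v:T. ✓
Satisfying worlds: {t, u, v}.

3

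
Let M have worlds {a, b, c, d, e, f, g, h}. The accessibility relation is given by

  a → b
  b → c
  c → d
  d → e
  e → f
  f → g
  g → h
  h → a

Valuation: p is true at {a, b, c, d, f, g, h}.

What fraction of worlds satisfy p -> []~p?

1/4

a: p is T, []~p is F. ✗
b: p is T, []~p is F. ✗
c: p is T, []~p is F. ✗
d: p is T, []~p is T. ✓
e: p is F, []~p is F. ✓
f: p is T, []~p is F. ✗
g: p is T, []~p is F. ✗
h: p is T, []~p is F. ✗
That's 2 of 8 worlds, so 2/8 = 1/4.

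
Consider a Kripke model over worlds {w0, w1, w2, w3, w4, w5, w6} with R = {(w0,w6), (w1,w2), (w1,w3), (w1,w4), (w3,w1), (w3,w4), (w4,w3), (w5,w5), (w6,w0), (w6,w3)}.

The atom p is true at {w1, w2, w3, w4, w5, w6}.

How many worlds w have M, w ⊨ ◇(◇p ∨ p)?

6

w0: successors {w6}; ◇p ∨ p there: w6:T. ✓
w1: successors {w2, w3, w4}; ◇p ∨ p there: w2:T, w3:T, w4:T. ✓
w2: no successors, so ◇(◇p ∨ p) fails. ✗
w3: successors {w1, w4}; ◇p ∨ p there: w1:T, w4:T. ✓
w4: successors {w3}; ◇p ∨ p there: w3:T. ✓
w5: successors {w5}; ◇p ∨ p there: w5:T. ✓
w6: successors {w0, w3}; ◇p ∨ p there: w0:T, w3:T. ✓
Satisfying worlds: {w0, w1, w3, w4, w5, w6}.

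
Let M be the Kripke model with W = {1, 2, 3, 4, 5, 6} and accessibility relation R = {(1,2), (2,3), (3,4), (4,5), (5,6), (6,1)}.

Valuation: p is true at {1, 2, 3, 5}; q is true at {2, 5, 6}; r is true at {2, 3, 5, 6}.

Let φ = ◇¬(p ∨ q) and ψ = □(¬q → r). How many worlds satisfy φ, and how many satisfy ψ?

For ◇¬(p ∨ q):
1: successors {2}; ¬(p ∨ q) there: 2:F. ✗
2: successors {3}; ¬(p ∨ q) there: 3:F. ✗
3: successors {4}; ¬(p ∨ q) there: 4:T. ✓
4: successors {5}; ¬(p ∨ q) there: 5:F. ✗
5: successors {6}; ¬(p ∨ q) there: 6:F. ✗
6: successors {1}; ¬(p ∨ q) there: 1:F. ✗
— 1 world.
For □(¬q → r):
1: successors {2}; ¬q → r there: 2:T. ✓
2: successors {3}; ¬q → r there: 3:T. ✓
3: successors {4}; ¬q → r there: 4:F. ✗
4: successors {5}; ¬q → r there: 5:T. ✓
5: successors {6}; ¬q → r there: 6:T. ✓
6: successors {1}; ¬q → r there: 1:F. ✗
— 4 worlds.

1 and 4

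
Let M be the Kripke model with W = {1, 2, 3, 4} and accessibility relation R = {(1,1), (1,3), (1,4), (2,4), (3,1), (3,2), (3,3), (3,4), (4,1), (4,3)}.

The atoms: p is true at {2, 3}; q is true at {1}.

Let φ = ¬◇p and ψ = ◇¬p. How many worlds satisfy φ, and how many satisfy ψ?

1 and 4

For ¬◇p:
1: ◇p is T. ✗
2: ◇p is F. ✓
3: ◇p is T. ✗
4: ◇p is T. ✗
— 1 world.
For ◇¬p:
1: successors {1, 3, 4}; ¬p there: 1:T, 3:F, 4:T. ✓
2: successors {4}; ¬p there: 4:T. ✓
3: successors {1, 2, 3, 4}; ¬p there: 1:T, 2:F, 3:F, 4:T. ✓
4: successors {1, 3}; ¬p there: 1:T, 3:F. ✓
— 4 worlds.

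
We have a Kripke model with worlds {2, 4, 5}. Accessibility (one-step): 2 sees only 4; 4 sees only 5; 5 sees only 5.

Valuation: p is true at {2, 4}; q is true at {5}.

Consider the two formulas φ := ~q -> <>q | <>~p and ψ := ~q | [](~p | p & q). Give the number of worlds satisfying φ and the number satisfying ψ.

For ~q -> <>q | <>~p:
2: ~q is T, <>q | <>~p is F. ✗
4: ~q is T, <>q | <>~p is T. ✓
5: ~q is F, <>q | <>~p is T. ✓
— 2 worlds.
For ~q | [](~p | p & q):
2: ~q is T, [](~p | p & q) is F. ✓
4: ~q is T, [](~p | p & q) is T. ✓
5: ~q is F, [](~p | p & q) is T. ✓
— 3 worlds.

2 and 3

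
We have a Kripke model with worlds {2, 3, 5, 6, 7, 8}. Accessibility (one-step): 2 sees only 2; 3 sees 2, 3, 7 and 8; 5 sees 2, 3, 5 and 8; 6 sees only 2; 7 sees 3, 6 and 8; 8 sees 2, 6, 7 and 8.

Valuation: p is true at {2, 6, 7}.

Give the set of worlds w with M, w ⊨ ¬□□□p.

{3, 5, 7, 8}

2: □□□p is T. ✗
3: □□□p is F. ✓
5: □□□p is F. ✓
6: □□□p is T. ✗
7: □□□p is F. ✓
8: □□□p is F. ✓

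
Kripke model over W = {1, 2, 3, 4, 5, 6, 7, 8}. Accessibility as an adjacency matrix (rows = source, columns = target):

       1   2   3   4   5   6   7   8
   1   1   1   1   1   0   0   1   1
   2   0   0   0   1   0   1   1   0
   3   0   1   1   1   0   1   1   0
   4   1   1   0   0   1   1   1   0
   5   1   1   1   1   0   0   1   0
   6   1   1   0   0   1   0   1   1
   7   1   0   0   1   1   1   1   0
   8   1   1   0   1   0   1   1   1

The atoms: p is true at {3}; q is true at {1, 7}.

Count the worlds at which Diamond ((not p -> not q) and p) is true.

1: successors {1, 2, 3, 4, 7, 8}; (not p -> not q) and p there: 1:F, 2:F, 3:T, 4:F, 7:F, 8:F. ✓
2: successors {4, 6, 7}; (not p -> not q) and p there: 4:F, 6:F, 7:F. ✗
3: successors {2, 3, 4, 6, 7}; (not p -> not q) and p there: 2:F, 3:T, 4:F, 6:F, 7:F. ✓
4: successors {1, 2, 5, 6, 7}; (not p -> not q) and p there: 1:F, 2:F, 5:F, 6:F, 7:F. ✗
5: successors {1, 2, 3, 4, 7}; (not p -> not q) and p there: 1:F, 2:F, 3:T, 4:F, 7:F. ✓
6: successors {1, 2, 5, 7, 8}; (not p -> not q) and p there: 1:F, 2:F, 5:F, 7:F, 8:F. ✗
7: successors {1, 4, 5, 6, 7}; (not p -> not q) and p there: 1:F, 4:F, 5:F, 6:F, 7:F. ✗
8: successors {1, 2, 4, 6, 7, 8}; (not p -> not q) and p there: 1:F, 2:F, 4:F, 6:F, 7:F, 8:F. ✗
Satisfying worlds: {1, 3, 5}.

3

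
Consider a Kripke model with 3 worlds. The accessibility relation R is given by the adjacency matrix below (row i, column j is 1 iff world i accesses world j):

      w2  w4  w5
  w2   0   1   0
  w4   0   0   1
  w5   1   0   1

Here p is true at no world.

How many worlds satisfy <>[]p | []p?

w2: <>[]p is F, []p is F. ✗
w4: <>[]p is F, []p is F. ✗
w5: <>[]p is F, []p is F. ✗
Satisfying worlds: ∅.

0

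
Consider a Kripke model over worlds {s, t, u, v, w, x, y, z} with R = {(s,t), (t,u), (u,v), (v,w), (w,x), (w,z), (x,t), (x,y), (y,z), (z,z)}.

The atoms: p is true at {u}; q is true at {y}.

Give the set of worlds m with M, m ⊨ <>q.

s: successors {t}; q there: t:F. ✗
t: successors {u}; q there: u:F. ✗
u: successors {v}; q there: v:F. ✗
v: successors {w}; q there: w:F. ✗
w: successors {x, z}; q there: x:F, z:F. ✗
x: successors {t, y}; q there: t:F, y:T. ✓
y: successors {z}; q there: z:F. ✗
z: successors {z}; q there: z:F. ✗

{x}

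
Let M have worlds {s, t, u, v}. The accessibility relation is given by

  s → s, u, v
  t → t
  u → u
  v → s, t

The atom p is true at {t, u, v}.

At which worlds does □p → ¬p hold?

{s, v}

s: □p is F, ¬p is T. ✓
t: □p is T, ¬p is F. ✗
u: □p is T, ¬p is F. ✗
v: □p is F, ¬p is F. ✓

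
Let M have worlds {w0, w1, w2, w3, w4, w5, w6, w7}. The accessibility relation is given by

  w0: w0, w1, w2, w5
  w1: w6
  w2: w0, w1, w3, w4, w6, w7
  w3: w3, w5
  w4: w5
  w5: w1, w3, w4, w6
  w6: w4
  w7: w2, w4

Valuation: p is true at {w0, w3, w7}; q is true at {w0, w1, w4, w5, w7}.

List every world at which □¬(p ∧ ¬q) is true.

{w0, w1, w4, w6, w7}

w0: successors {w0, w1, w2, w5}; ¬(p ∧ ¬q) there: w0:T, w1:T, w2:T, w5:T. ✓
w1: successors {w6}; ¬(p ∧ ¬q) there: w6:T. ✓
w2: successors {w0, w1, w3, w4, w6, w7}; ¬(p ∧ ¬q) there: w0:T, w1:T, w3:F, w4:T, w6:T, w7:T. ✗
w3: successors {w3, w5}; ¬(p ∧ ¬q) there: w3:F, w5:T. ✗
w4: successors {w5}; ¬(p ∧ ¬q) there: w5:T. ✓
w5: successors {w1, w3, w4, w6}; ¬(p ∧ ¬q) there: w1:T, w3:F, w4:T, w6:T. ✗
w6: successors {w4}; ¬(p ∧ ¬q) there: w4:T. ✓
w7: successors {w2, w4}; ¬(p ∧ ¬q) there: w2:T, w4:T. ✓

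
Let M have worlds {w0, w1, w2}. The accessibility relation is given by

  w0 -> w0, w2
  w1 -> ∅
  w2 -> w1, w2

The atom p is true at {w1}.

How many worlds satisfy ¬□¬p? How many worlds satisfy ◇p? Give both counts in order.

1 and 1

For ¬□¬p:
w0: □¬p is T. ✗
w1: □¬p is T. ✗
w2: □¬p is F. ✓
— 1 world.
For ◇p:
w0: successors {w0, w2}; p there: w0:F, w2:F. ✗
w1: no successors, so ◇p fails. ✗
w2: successors {w1, w2}; p there: w1:T, w2:F. ✓
— 1 world.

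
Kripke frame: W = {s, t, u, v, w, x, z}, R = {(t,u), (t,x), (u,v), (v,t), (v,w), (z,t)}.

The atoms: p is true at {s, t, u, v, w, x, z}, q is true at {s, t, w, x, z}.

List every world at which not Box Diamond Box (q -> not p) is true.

s: Box Diamond Box (q -> not p) is T. ✗
t: Box Diamond Box (q -> not p) is F. ✓
u: Box Diamond Box (q -> not p) is T. ✗
v: Box Diamond Box (q -> not p) is F. ✓
w: Box Diamond Box (q -> not p) is T. ✗
x: Box Diamond Box (q -> not p) is T. ✗
z: Box Diamond Box (q -> not p) is T. ✗

{t, v}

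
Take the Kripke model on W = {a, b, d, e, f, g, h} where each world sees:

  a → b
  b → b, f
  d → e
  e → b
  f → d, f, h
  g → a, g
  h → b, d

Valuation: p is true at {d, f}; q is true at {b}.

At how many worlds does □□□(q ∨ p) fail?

6

a: successors {b}; □□(q ∨ p) there: b:F. ✗
b: successors {b, f}; □□(q ∨ p) there: b:F, f:F. ✗
d: successors {e}; □□(q ∨ p) there: e:T. ✓
e: successors {b}; □□(q ∨ p) there: b:F. ✗
f: successors {d, f, h}; □□(q ∨ p) there: d:T, f:F, h:F. ✗
g: successors {a, g}; □□(q ∨ p) there: a:T, g:F. ✗
h: successors {b, d}; □□(q ∨ p) there: b:F, d:T. ✗
Satisfying worlds: {d}.
So □□□(q ∨ p) fails at the other 6 worlds.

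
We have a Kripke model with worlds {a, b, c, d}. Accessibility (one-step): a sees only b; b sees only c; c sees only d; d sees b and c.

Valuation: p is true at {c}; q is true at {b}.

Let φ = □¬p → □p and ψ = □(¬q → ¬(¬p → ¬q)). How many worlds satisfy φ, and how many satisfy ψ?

For □¬p → □p:
a: □¬p is T, □p is F. ✗
b: □¬p is F, □p is T. ✓
c: □¬p is T, □p is F. ✗
d: □¬p is F, □p is F. ✓
— 2 worlds.
For □(¬q → ¬(¬p → ¬q)):
a: successors {b}; ¬q → ¬(¬p → ¬q) there: b:T. ✓
b: successors {c}; ¬q → ¬(¬p → ¬q) there: c:F. ✗
c: successors {d}; ¬q → ¬(¬p → ¬q) there: d:F. ✗
d: successors {b, c}; ¬q → ¬(¬p → ¬q) there: b:T, c:F. ✗
— 1 world.

2 and 1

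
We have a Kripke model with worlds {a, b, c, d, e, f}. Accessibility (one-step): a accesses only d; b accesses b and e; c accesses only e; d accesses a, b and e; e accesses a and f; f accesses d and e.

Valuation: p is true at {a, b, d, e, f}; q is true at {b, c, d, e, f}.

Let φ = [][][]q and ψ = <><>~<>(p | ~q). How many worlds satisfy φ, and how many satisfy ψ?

1 and 0

For [][][]q:
a: successors {d}; [][]q there: d:F. ✗
b: successors {b, e}; [][]q there: b:F, e:T. ✗
c: successors {e}; [][]q there: e:T. ✓
d: successors {a, b, e}; [][]q there: a:F, b:F, e:T. ✗
e: successors {a, f}; [][]q there: a:F, f:F. ✗
f: successors {d, e}; [][]q there: d:F, e:T. ✗
— 1 world.
For <><>~<>(p | ~q):
a: successors {d}; <>~<>(p | ~q) there: d:F. ✗
b: successors {b, e}; <>~<>(p | ~q) there: b:F, e:F. ✗
c: successors {e}; <>~<>(p | ~q) there: e:F. ✗
d: successors {a, b, e}; <>~<>(p | ~q) there: a:F, b:F, e:F. ✗
e: successors {a, f}; <>~<>(p | ~q) there: a:F, f:F. ✗
f: successors {d, e}; <>~<>(p | ~q) there: d:F, e:F. ✗
— 0 worlds.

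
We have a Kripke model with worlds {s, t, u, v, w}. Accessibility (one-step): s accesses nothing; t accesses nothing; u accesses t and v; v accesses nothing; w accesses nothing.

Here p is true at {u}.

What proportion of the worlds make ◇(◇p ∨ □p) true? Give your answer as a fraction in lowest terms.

s: no successors, so ◇(◇p ∨ □p) fails. ✗
t: no successors, so ◇(◇p ∨ □p) fails. ✗
u: successors {t, v}; ◇p ∨ □p there: t:T, v:T. ✓
v: no successors, so ◇(◇p ∨ □p) fails. ✗
w: no successors, so ◇(◇p ∨ □p) fails. ✗
That's 1 of 5 worlds, so 1/5.

1/5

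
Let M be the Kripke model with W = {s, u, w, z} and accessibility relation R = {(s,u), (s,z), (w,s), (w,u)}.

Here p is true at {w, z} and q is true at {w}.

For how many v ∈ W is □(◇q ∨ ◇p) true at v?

s: successors {u, z}; ◇q ∨ ◇p there: u:F, z:F. ✗
u: no successors, so □(◇q ∨ ◇p) holds vacuously. ✓
w: successors {s, u}; ◇q ∨ ◇p there: s:T, u:F. ✗
z: no successors, so □(◇q ∨ ◇p) holds vacuously. ✓
Satisfying worlds: {u, z}.

2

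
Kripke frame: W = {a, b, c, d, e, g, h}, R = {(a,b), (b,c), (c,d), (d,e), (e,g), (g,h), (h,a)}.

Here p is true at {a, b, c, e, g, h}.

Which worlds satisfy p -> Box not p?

{c, d}

a: p is T, Box not p is F. ✗
b: p is T, Box not p is F. ✗
c: p is T, Box not p is T. ✓
d: p is F, Box not p is F. ✓
e: p is T, Box not p is F. ✗
g: p is T, Box not p is F. ✗
h: p is T, Box not p is F. ✗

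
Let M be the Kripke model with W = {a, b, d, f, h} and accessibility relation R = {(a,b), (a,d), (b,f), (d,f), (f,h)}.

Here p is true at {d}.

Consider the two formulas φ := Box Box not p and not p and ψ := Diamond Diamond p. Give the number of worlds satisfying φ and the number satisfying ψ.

4 and 0

For Box Box not p and not p:
a: Box Box not p is T, not p is T. ✓
b: Box Box not p is T, not p is T. ✓
d: Box Box not p is T, not p is F. ✗
f: Box Box not p is T, not p is T. ✓
h: Box Box not p is T, not p is T. ✓
— 4 worlds.
For Diamond Diamond p:
a: successors {b, d}; Diamond p there: b:F, d:F. ✗
b: successors {f}; Diamond p there: f:F. ✗
d: successors {f}; Diamond p there: f:F. ✗
f: successors {h}; Diamond p there: h:F. ✗
h: no successors, so Diamond Diamond p fails. ✗
— 0 worlds.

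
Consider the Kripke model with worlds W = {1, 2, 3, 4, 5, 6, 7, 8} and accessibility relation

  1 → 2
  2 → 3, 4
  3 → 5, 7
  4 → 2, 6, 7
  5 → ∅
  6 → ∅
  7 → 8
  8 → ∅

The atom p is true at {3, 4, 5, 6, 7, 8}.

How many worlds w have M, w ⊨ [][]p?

1: successors {2}; []p there: 2:T. ✓
2: successors {3, 4}; []p there: 3:T, 4:F. ✗
3: successors {5, 7}; []p there: 5:T, 7:T. ✓
4: successors {2, 6, 7}; []p there: 2:T, 6:T, 7:T. ✓
5: no successors, so [][]p holds vacuously. ✓
6: no successors, so [][]p holds vacuously. ✓
7: successors {8}; []p there: 8:T. ✓
8: no successors, so [][]p holds vacuously. ✓
Satisfying worlds: {1, 3, 4, 5, 6, 7, 8}.

7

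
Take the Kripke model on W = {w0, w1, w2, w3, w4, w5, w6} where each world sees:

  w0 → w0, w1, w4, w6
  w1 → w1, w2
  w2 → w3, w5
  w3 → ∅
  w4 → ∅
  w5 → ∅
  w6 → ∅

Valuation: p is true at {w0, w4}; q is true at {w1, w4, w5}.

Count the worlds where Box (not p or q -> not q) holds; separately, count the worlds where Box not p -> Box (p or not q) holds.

For Box (not p or q -> not q):
w0: successors {w0, w1, w4, w6}; not p or q -> not q there: w0:T, w1:F, w4:F, w6:T. ✗
w1: successors {w1, w2}; not p or q -> not q there: w1:F, w2:T. ✗
w2: successors {w3, w5}; not p or q -> not q there: w3:T, w5:F. ✗
w3: no successors, so Box (not p or q -> not q) holds vacuously. ✓
w4: no successors, so Box (not p or q -> not q) holds vacuously. ✓
w5: no successors, so Box (not p or q -> not q) holds vacuously. ✓
w6: no successors, so Box (not p or q -> not q) holds vacuously. ✓
— 4 worlds.
For Box not p -> Box (p or not q):
w0: Box not p is F, Box (p or not q) is F. ✓
w1: Box not p is T, Box (p or not q) is F. ✗
w2: Box not p is T, Box (p or not q) is F. ✗
w3: Box not p is T, Box (p or not q) is T. ✓
w4: Box not p is T, Box (p or not q) is T. ✓
w5: Box not p is T, Box (p or not q) is T. ✓
w6: Box not p is T, Box (p or not q) is T. ✓
— 5 worlds.

4 and 5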